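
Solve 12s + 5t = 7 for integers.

Step 1: Check solvability.
gcd(12, 5) = 1
Since 1 divides 7, solutions exist.

Step 2: Apply extended Euclidean algorithm to find gcd.
We find integers such that 12*x0 + 5*y0 = 1

Step 3: Scale the particular solution.
Multiply by 7/1 = 7:
s = -14, t = 35

Step 4: Verify.
12*(-14) + 5*(35) = 7 = 7 ✓

s = -14, t = 35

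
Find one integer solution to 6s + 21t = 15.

Step 1: Check solvability.
gcd(6, 21) = 3
Since 3 divides 15, solutions exist.

Step 2: Apply extended Euclidean algorithm to find gcd.
We find integers such that 6*x0 + 21*y0 = 3

Step 3: Scale the particular solution.
Multiply by 15/3 = 5:
s = -15, t = 5

Step 4: Verify.
6*(-15) + 21*(5) = 15 = 15 ✓

s = -15, t = 5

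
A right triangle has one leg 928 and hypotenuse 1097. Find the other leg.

a² = c² - b² = 1203409 - 861184 = 342225
a = 585

585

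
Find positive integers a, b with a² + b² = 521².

We need a² + b² = 521² = 271441.
Trying: 279² + 440² = 77841 + 193600 = 271441 ✓

(279, 440, 521)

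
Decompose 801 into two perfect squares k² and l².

We need to find integers k, l > 0 such that k² + l² = 801.
Trying k = 15: l² = 801 - 15² = 801 - 225 = 576
l = 24
Check: 15² + 24² = 225 + 576 = 801 ✓

801 = 15² + 24²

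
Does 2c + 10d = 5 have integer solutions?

Step 1: Compute gcd(2, 10).
gcd(2, 10) = 2

Step 2: Check divisibility.
Does 2 divide 5? 5 = 2 x 2 + 1, so no.

By the theorem on linear Diophantine equations, 2c + 10d = 5 has integer solutions if and only if gcd(2, 10) divides 5. Since 2 does not divide 5, no solutions exist.

No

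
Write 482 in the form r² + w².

We need to find integers r, w > 0 such that r² + w² = 482.
Trying r = 11: w² = 482 - 11² = 482 - 121 = 361
w = 19
Check: 11² + 19² = 121 + 361 = 482 ✓

482 = 11² + 19²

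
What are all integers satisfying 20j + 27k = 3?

Step 1: Compute gcd(20, 27) = 1.
Since 1 divides 3, solutions exist.

Step 2: Find a particular solution using extended Euclidean algorithm.
We get j₀ = -12, k₀ = 9.
Check: 20*-12 + 27*9 = 3 = 3 ✓

Step 3: Write the general solution.
j = -12 + (27/1)t = -12 + 27t
k = 9 - (20/1)t = 9 - 20t
for any integer t.

j = -12 + 27t, k = 9 - 20t for integer t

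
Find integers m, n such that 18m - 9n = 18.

Step 1: Check solvability.
gcd(18, 9) = 9
Since 9 divides 18, solutions exist.

Step 2: Apply extended Euclidean algorithm to find gcd.
We find integers such that 18*x0 + 9*y0 = 9

Step 3: Scale the particular solution.
Multiply by 18/9 = 2:
m = 0, n = -2

Step 4: Verify.
18*(0) - 9*(-2) = 18 = 18 ✓

m = 0, n = -2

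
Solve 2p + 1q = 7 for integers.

Step 1: Check solvability.
gcd(2, 1) = 1
Since 1 divides 7, solutions exist.

Step 2: Apply extended Euclidean algorithm to find gcd.
We find integers such that 2*x0 + 1*y0 = 1

Step 3: Scale the particular solution.
Multiply by 7/1 = 7:
p = 0, q = 7

Step 4: Verify.
2*(0) + 1*(7) = 7 = 7 ✓

p = 0, q = 7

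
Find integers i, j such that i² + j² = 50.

We need to find integers i, j > 0 such that i² + j² = 50.
Trying i = 1: j² = 50 - 1² = 50 - 1 = 49
j = 7
Check: 1² + 7² = 1 + 49 = 50 ✓

50 = 1² + 7²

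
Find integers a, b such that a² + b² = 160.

We need to find integers a, b > 0 such that a² + b² = 160.
Trying a = 4: b² = 160 - 4² = 160 - 16 = 144
b = 12
Check: 4² + 12² = 16 + 144 = 160 ✓

160 = 4² + 12²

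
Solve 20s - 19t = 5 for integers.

Step 1: Check solvability.
gcd(20, 19) = 1
Since 1 divides 5, solutions exist.

Step 2: Apply extended Euclidean algorithm to find gcd.
We find integers such that 20*x0 + 19*y0 = 1

Step 3: Scale the particular solution.
Multiply by 5/1 = 5:
s = 5, t = 5

Step 4: Verify.
20*(5) - 19*(5) = 5 = 5 ✓

s = 5, t = 5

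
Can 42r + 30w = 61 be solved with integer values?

Step 1: Compute gcd(42, 30).
gcd(42, 30) = 6

Step 2: Check divisibility.
Does 6 divide 61? 61 = 6 x 10 + 1, so no.

By the theorem on linear Diophantine equations, 42r + 30w = 61 has integer solutions if and only if gcd(42, 30) divides 61. Since 6 does not divide 61, no solutions exist.

No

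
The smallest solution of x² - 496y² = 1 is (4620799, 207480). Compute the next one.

Solutions to x² - Dy² = 1 are generated by powers of (x₀ + y₀√D).
The next solution satisfies x₁ + y₁√496 = (x₀ + y₀√496)², giving:
x₁ = x₀² + 496y₀² = 4620799² + 496·207480² = 21351783398401 + 21351783398400 = 42703566796801
y₁ = 2x₀y₀ = 2·4620799·207480 = 1917446753040

Verify: 42703566796801² - 496·1917446753040² = 1823594617168844819623833601 - 1823594617168844819623833600 = 1 ✓

x = 42703566796801, y = 1917446753040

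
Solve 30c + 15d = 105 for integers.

Step 1: Check solvability.
gcd(30, 15) = 15
Since 15 divides 105, solutions exist.

Step 2: Apply extended Euclidean algorithm to find gcd.
We find integers such that 30*x0 + 15*y0 = 15

Step 3: Scale the particular solution.
Multiply by 105/15 = 7:
c = 0, d = 7

Step 4: Verify.
30*(0) + 15*(7) = 105 = 105 ✓

c = 0, d = 7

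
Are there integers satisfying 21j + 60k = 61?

Step 1: Compute gcd(21, 60).
gcd(21, 60) = 3

Step 2: Check divisibility.
Does 3 divide 61? 61 = 3 x 20 + 1, so no.

By the theorem on linear Diophantine equations, 21j + 60k = 61 has integer solutions if and only if gcd(21, 60) divides 61. Since 3 does not divide 61, no solutions exist.

No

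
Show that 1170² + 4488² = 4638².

Compute a² + b² = 1170² + 4488² = 1368900 + 20142144 = 21511044
Compute c² = 4638² = 21511044
Since 21511044 = 21511044, confirmed.

Yes, it is a Pythagorean triple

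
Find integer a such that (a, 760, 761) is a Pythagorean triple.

a² = c² - b² = 761² - 760² = 579121 - 577600 = 1521
a = sqrt(1521) = 39

39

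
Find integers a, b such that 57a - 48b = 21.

Step 1: Check solvability.
gcd(57, 48) = 3
Since 3 divides 21, solutions exist.

Step 2: Apply extended Euclidean algorithm to find gcd.
We find integers such that 57*x0 + 48*y0 = 3

Step 3: Scale the particular solution.
Multiply by 21/3 = 7:
a = -35, b = -42

Step 4: Verify.
57*(-35) - 48*(-42) = 21 = 21 ✓

a = -35, b = -42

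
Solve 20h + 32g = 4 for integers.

Step 1: Check solvability.
gcd(20, 32) = 4
Since 4 divides 4, solutions exist.

Step 2: Apply extended Euclidean algorithm to find gcd.
We find integers such that 20*x0 + 32*y0 = 4

Step 3: Scale the particular solution.
Multiply by 4/4 = 1:
h = -3, g = 2

Step 4: Verify.
20*(-3) + 32*(2) = 4 = 4 ✓

h = -3, g = 2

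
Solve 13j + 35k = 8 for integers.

Step 1: Check solvability.
gcd(13, 35) = 1
Since 1 divides 8, solutions exist.

Step 2: Apply extended Euclidean algorithm to find gcd.
We find integers such that 13*x0 + 35*y0 = 1

Step 3: Scale the particular solution.
Multiply by 8/1 = 8:
j = -64, k = 24

Step 4: Verify.
13*(-64) + 35*(24) = 8 = 8 ✓

j = -64, k = 24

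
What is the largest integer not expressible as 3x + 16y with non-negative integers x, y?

For two coprime denominations a and b, the Frobenius number (largest value not representable as a non-negative combination) is ab - a - b.
Here gcd(3, 16) = 1, so they are coprime.
F(3, 16) = 3·16 - 3 - 16 = 48 - 19 = 29

29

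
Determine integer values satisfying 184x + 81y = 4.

Step 1: Check solvability.
gcd(184, 81) = 1
Since 1 divides 4, solutions exist.

Step 2: Apply extended Euclidean algorithm to find gcd.
We find integers such that 184*x0 + 81*y0 = 1

Step 3: Scale the particular solution.
Multiply by 4/1 = 4:
x = -44, y = 100

Step 4: Verify.
184*(-44) + 81*(100) = 4 = 4 ✓

x = -44, y = 100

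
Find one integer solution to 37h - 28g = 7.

Step 1: Check solvability.
gcd(37, 28) = 1
Since 1 divides 7, solutions exist.

Step 2: Apply extended Euclidean algorithm to find gcd.
We find integers such that 37*x0 + 28*y0 = 1

Step 3: Scale the particular solution.
Multiply by 7/1 = 7:
h = -21, g = -28

Step 4: Verify.
37*(-21) - 28*(-28) = 7 = 7 ✓

h = -21, g = -28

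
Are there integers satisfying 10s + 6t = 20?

Step 1: Compute gcd(10, 6).
gcd(10, 6) = 2

Step 2: Check divisibility.
Does 2 divide 20? 20 = 2 x 10, so yes.

By the theorem on linear Diophantine equations, 10s + 6t = 20 has integer solutions if and only if gcd(10, 6) divides 20. Since 2 | 20, solutions exist.

Yes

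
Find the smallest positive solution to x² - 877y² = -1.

We need x² = 877y² - 1. Try successive y:
y = 1: x² = 877·1² - 1 = 876, not a perfect square
y = 2: x² = 877·2² - 1 = 3507, not a perfect square
y = 3: x² = 877·3² - 1 = 7892, not a perfect square
...
y = 8149: x² = 877·8149² - 1 = 58238238276 = 241326² ✓
Check: 241326² - 877·8149² = 58238238276 - 58238238277 = -1 ✓

x = 241326, y = 8149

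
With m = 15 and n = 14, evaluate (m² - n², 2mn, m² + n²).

a = m² - n² = 225 - 196 = 29
b = 2mn = 2·15·14 = 420
c = m² + n² = 225 + 196 = 421
Verify: 29² + 420² = 841 + 176400 = 177241 = 421² ✓

(29, 420, 421)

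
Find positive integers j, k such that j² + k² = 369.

Search for j with 369 - j² a perfect square.
j = 12: 369 - 12² = 369 - 144 = 225 = 15² ✓
So j = 12, k = 15.

j = 12, k = 15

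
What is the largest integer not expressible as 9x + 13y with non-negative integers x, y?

For two coprime denominations a and b, the Frobenius number (largest value not representable as a non-negative combination) is ab - a - b.
Here gcd(9, 13) = 1, so they are coprime.
F(9, 13) = 9·13 - 9 - 13 = 117 - 22 = 95

95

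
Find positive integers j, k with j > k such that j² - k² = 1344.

Factor: j² - k² = (j+k)(j-k) = 1344.
We need two factors of 1344 with the same parity.
Use j+k = 672 and j-k = 2 (product 672·2 = 1344).
Adding: 2j = 674, so j = 337.
Subtracting: 2k = 670, so k = 335.
Check: 337² - 335² = 113569 - 112225 = 1344 ✓

j = 337, k = 335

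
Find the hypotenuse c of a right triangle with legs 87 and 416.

c² = a² + b² = 87² + 416² = 7569 + 173056 = 180625
c = 425

425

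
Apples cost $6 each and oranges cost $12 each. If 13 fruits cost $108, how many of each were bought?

Let a = apples, o = oranges.
a + o = 13
6a + 12o = 108
Substitute o = 13 - a:
6a + 12(13 - a) = 108
(6 - 12)a = 108 - 156
-6a = -48
a = 8, o = 13 - 8 = 5

Apples: 8, Oranges: 5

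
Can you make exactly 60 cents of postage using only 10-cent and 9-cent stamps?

We need non-negative x, y with 10x + 9y = 60.
gcd(10, 9) = 1 divides 60, so integer solutions exist.
Search for a non-negative one: x = 6 gives 9y = 60 - 60 = 0, so y = 0.
Check: 10·6 + 9·0 = 60 ✓

Yes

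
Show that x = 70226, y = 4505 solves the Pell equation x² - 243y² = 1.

Compute x² = 70226² = 4931691076
Compute 243y² = 243·4505² = 243·20295025 = 4931691075
x² - 243y² = 4931691076 - 4931691075 = 1
Since this equals 1, (70226, 4505) is a solution.

Yes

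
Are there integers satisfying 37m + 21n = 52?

Step 1: Compute gcd(37, 21).
gcd(37, 21) = 1

Step 2: Check divisibility.
Does 1 divide 52? 52 = 1 x 52, so yes.

By the theorem on linear Diophantine equations, 37m + 21n = 52 has integer solutions if and only if gcd(37, 21) divides 52. Since 1 | 52, solutions exist.

Yes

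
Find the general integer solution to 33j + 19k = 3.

Step 1: Compute gcd(33, 19) = 1.
Since 1 divides 3, solutions exist.

Step 2: Find a particular solution using extended Euclidean algorithm.
We get j₀ = -12, k₀ = 21.
Check: 33*-12 + 19*21 = 3 = 3 ✓

Step 3: Write the general solution.
j = -12 + (19/1)t = -12 + 19t
k = 21 - (33/1)t = 21 - 33t
for any integer t.

j = -12 + 19t, k = 21 - 33t for integer t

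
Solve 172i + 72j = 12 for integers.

Step 1: Check solvability.
gcd(172, 72) = 4
Since 4 divides 12, solutions exist.

Step 2: Apply extended Euclidean algorithm to find gcd.
We find integers such that 172*x0 + 72*y0 = 4

Step 3: Scale the particular solution.
Multiply by 12/4 = 3:
i = -15, j = 36

Step 4: Verify.
172*(-15) + 72*(36) = 12 = 12 ✓

i = -15, j = 36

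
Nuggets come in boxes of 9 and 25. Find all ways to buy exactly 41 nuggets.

We need non-negative integers (x, y) with 9x + 25y = 41.
For each x in 0..4, check if 41 - 9x is a non-negative multiple of 25.
No x yields an integer y ≥ 0.

No solution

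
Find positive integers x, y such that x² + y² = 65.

Search for x with 65 - x² a perfect square.
x = 1: 65 - 1² = 65 - 1 = 64 = 8² ✓
So x = 1, y = 8.

x = 1, y = 8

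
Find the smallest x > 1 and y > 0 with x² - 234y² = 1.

We seek the smallest positive integers (x, y) with x² - 234y² = 1, i.e., x² = 234y² + 1.
Try successive y values:
y = 1: x² = 234·1² + 1 = 235, not a perfect square
y = 2: x² = 234·2² + 1 = 937, not a perfect square
y = 3: x² = 234·3² + 1 = 2107, not a perfect square
... continuing the search (or via continued fractions) ...
y = 340: x² = 234·340² + 1 = 27050401, x = 5201 ✓

Verify: 5201² - 234·340² = 27050401 - 27050400 = 1 ✓

x = 5201, y = 340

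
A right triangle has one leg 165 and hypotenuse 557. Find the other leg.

b² = c² - a² = 310249 - 27225 = 283024
b = 532

532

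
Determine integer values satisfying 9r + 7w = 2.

Step 1: Check solvability.
gcd(9, 7) = 1
Since 1 divides 2, solutions exist.

Step 2: Apply extended Euclidean algorithm to find gcd.
We find integers such that 9*x0 + 7*y0 = 1

Step 3: Scale the particular solution.
Multiply by 2/1 = 2:
r = -6, w = 8

Step 4: Verify.
9*(-6) + 7*(8) = 2 = 2 ✓

r = -6, w = 8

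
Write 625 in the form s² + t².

We need to find integers s, t > 0 such that s² + t² = 625.
Trying s = 7: t² = 625 - 7² = 625 - 49 = 576
t = 24
Check: 7² + 24² = 49 + 576 = 625 ✓

625 = 7² + 24²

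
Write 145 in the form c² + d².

We need to find integers c, d > 0 such that c² + d² = 145.
Trying c = 1: d² = 145 - 1² = 145 - 1 = 144
d = 12
Check: 1² + 12² = 1 + 144 = 145 ✓

145 = 1² + 12²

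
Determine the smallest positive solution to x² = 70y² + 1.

We seek the smallest positive integers (x, y) with x² - 70y² = 1, i.e., x² = 70y² + 1.
Try successive y values:
y = 1: x² = 70·1² + 1 = 71, not a perfect square
y = 2: x² = 70·2² + 1 = 281, not a perfect square
y = 3: x² = 70·3² + 1 = 631, not a perfect square
... continuing the search (or via continued fractions) ...
y = 30: x² = 70·30² + 1 = 63001, x = 251 ✓

Verify: 251² - 70·30² = 63001 - 63000 = 1 ✓

x = 251, y = 30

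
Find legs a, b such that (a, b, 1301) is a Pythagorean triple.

We need a² + b² = 1301² = 1692601.
Trying: 51² + 1300² = 2601 + 1690000 = 1692601 ✓

(51, 1300, 1301)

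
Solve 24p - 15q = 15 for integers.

Step 1: Check solvability.
gcd(24, 15) = 3
Since 3 divides 15, solutions exist.

Step 2: Apply extended Euclidean algorithm to find gcd.
We find integers such that 24*x0 + 15*y0 = 3

Step 3: Scale the particular solution.
Multiply by 15/3 = 5:
p = 10, q = 15

Step 4: Verify.
24*(10) - 15*(15) = 15 = 15 ✓

p = 10, q = 15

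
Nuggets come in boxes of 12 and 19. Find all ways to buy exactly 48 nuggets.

We need non-negative integers (x, y) with 12x + 19y = 48.
For each x in 0..4, check if 48 - 12x is a non-negative multiple of 19.
x = 4: 19y = 0, y = 0 ✓

(4 boxes of 12, 0 boxes of 19)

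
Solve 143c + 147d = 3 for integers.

Step 1: Check solvability.
gcd(143, 147) = 1
Since 1 divides 3, solutions exist.

Step 2: Apply extended Euclidean algorithm to find gcd.
We find integers such that 143*x0 + 147*y0 = 1

Step 3: Scale the particular solution.
Multiply by 3/1 = 3:
c = -111, d = 108

Step 4: Verify.
143*(-111) + 147*(108) = 3 = 3 ✓

c = -111, d = 108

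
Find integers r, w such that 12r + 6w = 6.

Step 1: Check solvability.
gcd(12, 6) = 6
Since 6 divides 6, solutions exist.

Step 2: Apply extended Euclidean algorithm to find gcd.
We find integers such that 12*x0 + 6*y0 = 6

Step 3: Scale the particular solution.
Multiply by 6/6 = 1:
r = 0, w = 1

Step 4: Verify.
12*(0) + 6*(1) = 6 = 6 ✓

r = 0, w = 1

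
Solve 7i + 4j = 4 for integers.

Step 1: Check solvability.
gcd(7, 4) = 1
Since 1 divides 4, solutions exist.

Step 2: Apply extended Euclidean algorithm to find gcd.
We find integers such that 7*x0 + 4*y0 = 1

Step 3: Scale the particular solution.
Multiply by 4/1 = 4:
i = -4, j = 8

Step 4: Verify.
7*(-4) + 4*(8) = 4 = 4 ✓

i = -4, j = 8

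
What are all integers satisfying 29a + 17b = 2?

Step 1: Compute gcd(29, 17) = 1.
Since 1 divides 2, solutions exist.

Step 2: Find a particular solution using extended Euclidean algorithm.
We get a₀ = -14, b₀ = 24.
Check: 29*-14 + 17*24 = 2 = 2 ✓

Step 3: Write the general solution.
a = -14 + (17/1)t = -14 + 17t
b = 24 - (29/1)t = 24 - 29t
for any integer t.

a = -14 + 17t, b = 24 - 29t for integer t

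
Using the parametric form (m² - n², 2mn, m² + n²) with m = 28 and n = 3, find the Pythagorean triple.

a = m² - n² = 28² - 3² = 784 - 9 = 775
b = 2mn = 2·28·3 = 168
c = m² + n² = 784 + 9 = 793
Verify: 775² + 168² = 600625 + 28224 = 628849 = 793² ✓

(775, 168, 793)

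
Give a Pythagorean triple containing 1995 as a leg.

We need the other leg and hypotenuse such that 1995² + x² = c².
Take x = 476, c = 2051: 1995² + 476² = 3980025 + 226576 = 4206601 = 2051² ✓
Triple: (1995, 476, 2051)

(1995, 476, 2051)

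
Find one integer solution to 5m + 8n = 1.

Step 1: Check solvability.
gcd(5, 8) = 1
Since 1 divides 1, solutions exist.

Step 2: Apply extended Euclidean algorithm to find gcd.
We find integers such that 5*x0 + 8*y0 = 1

Step 3: Scale the particular solution.
Multiply by 1/1 = 1:
m = -3, n = 2

Step 4: Verify.
5*(-3) + 8*(2) = 1 = 1 ✓

m = -3, n = 2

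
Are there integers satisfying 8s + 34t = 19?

Step 1: Compute gcd(8, 34).
gcd(8, 34) = 2

Step 2: Check divisibility.
Does 2 divide 19? 19 = 2 x 9 + 1, so no.

By the theorem on linear Diophantine equations, 8s + 34t = 19 has integer solutions if and only if gcd(8, 34) divides 19. Since 2 does not divide 19, no solutions exist.

No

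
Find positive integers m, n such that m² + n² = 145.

Search for m with 145 - m² a perfect square.
m = 1: 145 - 1² = 145 - 1 = 144 = 12² ✓
So m = 1, n = 12.

m = 1, n = 12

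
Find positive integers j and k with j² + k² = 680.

We need to find integers j, k > 0 such that j² + k² = 680.
Trying j = 2: k² = 680 - 2² = 680 - 4 = 676
k = 26
Check: 2² + 26² = 4 + 676 = 680 ✓

680 = 2² + 26²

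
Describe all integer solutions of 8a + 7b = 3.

Step 1: Compute gcd(8, 7) = 1.
Since 1 divides 3, solutions exist.

Step 2: Find a particular solution using extended Euclidean algorithm.
We get a₀ = 3, b₀ = -3.
Check: 8*3 + 7*-3 = 3 = 3 ✓

Step 3: Write the general solution.
a = 3 + (7/1)t = 3 + 7t
b = -3 - (8/1)t = -3 - 8t
for any integer t.

a = 3 + 7t, b = -3 - 8t for integer t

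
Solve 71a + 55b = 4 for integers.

Step 1: Check solvability.
gcd(71, 55) = 1
Since 1 divides 4, solutions exist.

Step 2: Apply extended Euclidean algorithm to find gcd.
We find integers such that 71*x0 + 55*y0 = 1

Step 3: Scale the particular solution.
Multiply by 4/1 = 4:
a = -96, b = 124

Step 4: Verify.
71*(-96) + 55*(124) = 4 = 4 ✓

a = -96, b = 124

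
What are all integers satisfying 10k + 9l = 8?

Step 1: Compute gcd(10, 9) = 1.
Since 1 divides 8, solutions exist.

Step 2: Find a particular solution using extended Euclidean algorithm.
We get k₀ = 8, l₀ = -8.
Check: 10*8 + 9*-8 = 8 = 8 ✓

Step 3: Write the general solution.
k = 8 + (9/1)t = 8 + 9t
l = -8 - (10/1)t = -8 - 10t
for any integer t.

k = 8 + 9t, l = -8 - 10t for integer t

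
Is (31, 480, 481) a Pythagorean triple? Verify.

Compute a² + b² = 31² + 480² = 961 + 230400 = 231361
Compute c² = 481² = 231361
Since 231361 = 231361, confirmed.

Yes, it is a Pythagorean triple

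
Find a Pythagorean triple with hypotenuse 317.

We need a² + b² = 317² = 100489.
Trying: 75² + 308² = 5625 + 94864 = 100489 ✓

(75, 308, 317)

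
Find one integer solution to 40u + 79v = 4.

Step 1: Check solvability.
gcd(40, 79) = 1
Since 1 divides 4, solutions exist.

Step 2: Apply extended Euclidean algorithm to find gcd.
We find integers such that 40*x0 + 79*y0 = 1

Step 3: Scale the particular solution.
Multiply by 4/1 = 4:
u = 8, v = -4

Step 4: Verify.
40*(8) + 79*(-4) = 4 = 4 ✓

u = 8, v = -4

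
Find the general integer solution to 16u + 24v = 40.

Step 1: Compute gcd(16, 24) = 8.
Since 8 divides 40, solutions exist.

Step 2: Find a particular solution using extended Euclidean algorithm.
We get u₀ = -5, v₀ = 5.
Check: 16*-5 + 24*5 = 40 = 40 ✓

Step 3: Write the general solution.
u = -5 + (24/8)t = -5 + 3t
v = 5 - (16/8)t = 5 - 2t
for any integer t.

u = -5 + 3t, v = 5 - 2t for integer t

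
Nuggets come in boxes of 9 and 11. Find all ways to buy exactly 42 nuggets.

We need non-negative integers (x, y) with 9x + 11y = 42.
For each x in 0..4, check if 42 - 9x is a non-negative multiple of 11.
x = 1: 11y = 33, y = 3 ✓

(1 boxes of 9, 3 boxes of 11)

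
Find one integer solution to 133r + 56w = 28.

Step 1: Check solvability.
gcd(133, 56) = 7
Since 7 divides 28, solutions exist.

Step 2: Apply extended Euclidean algorithm to find gcd.
We find integers such that 133*x0 + 56*y0 = 7

Step 3: Scale the particular solution.
Multiply by 28/7 = 4:
r = 12, w = -28

Step 4: Verify.
133*(12) + 56*(-28) = 28 = 28 ✓

r = 12, w = -28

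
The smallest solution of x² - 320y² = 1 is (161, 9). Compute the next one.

Solutions to x² - Dy² = 1 are generated by powers of (x₀ + y₀√D).
The next solution satisfies x₁ + y₁√320 = (x₀ + y₀√320)², giving:
x₁ = x₀² + 320y₀² = 161² + 320·9² = 25921 + 25920 = 51841
y₁ = 2x₀y₀ = 2·161·9 = 2898

Verify: 51841² - 320·2898² = 2687489281 - 2687489280 = 1 ✓

x = 51841, y = 2898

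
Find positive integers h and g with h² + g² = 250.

We need to find integers h, g > 0 such that h² + g² = 250.
Trying h = 5: g² = 250 - 5² = 250 - 25 = 225
g = 15
Check: 5² + 15² = 25 + 225 = 250 ✓

250 = 5² + 15²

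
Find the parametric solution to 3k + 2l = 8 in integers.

Step 1: Compute gcd(3, 2) = 1.
Since 1 divides 8, solutions exist.

Step 2: Find a particular solution using extended Euclidean algorithm.
We get k₀ = 8, l₀ = -8.
Check: 3*8 + 2*-8 = 8 = 8 ✓

Step 3: Write the general solution.
k = 8 + (2/1)t = 8 + 2t
l = -8 - (3/1)t = -8 - 3t
for any integer t.

k = 8 + 2t, l = -8 - 3t for integer t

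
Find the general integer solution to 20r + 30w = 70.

Step 1: Compute gcd(20, 30) = 10.
Since 10 divides 70, solutions exist.

Step 2: Find a particular solution using extended Euclidean algorithm.
We get r₀ = -7, w₀ = 7.
Check: 20*-7 + 30*7 = 70 = 70 ✓

Step 3: Write the general solution.
r = -7 + (30/10)t = -7 + 3t
w = 7 - (20/10)t = 7 - 2t
for any integer t.

r = -7 + 3t, w = 7 - 2t for integer t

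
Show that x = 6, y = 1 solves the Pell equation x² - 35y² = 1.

Compute x² = 6² = 36
Compute 35y² = 35·1² = 35·1 = 35
x² - 35y² = 36 - 35 = 1
Since this equals 1, (6, 1) is a solution.

Yes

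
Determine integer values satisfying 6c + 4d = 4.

Step 1: Check solvability.
gcd(6, 4) = 2
Since 2 divides 4, solutions exist.

Step 2: Apply extended Euclidean algorithm to find gcd.
We find integers such that 6*x0 + 4*y0 = 2

Step 3: Scale the particular solution.
Multiply by 4/2 = 2:
c = 2, d = -2

Step 4: Verify.
6*(2) + 4*(-2) = 4 = 4 ✓

c = 2, d = -2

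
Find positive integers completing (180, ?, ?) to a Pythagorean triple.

We need the other leg and hypotenuse such that 180² + x² = c².
Take x = 19, c = 181: 180² + 19² = 32400 + 361 = 32761 = 181² ✓
Triple: (19, 180, 181)

(19, 180, 181)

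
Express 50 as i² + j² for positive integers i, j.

We need to find integers i, j > 0 such that i² + j² = 50.
Trying i = 1: j² = 50 - 1² = 50 - 1 = 49
j = 7
Check: 1² + 7² = 1 + 49 = 50 ✓

50 = 1² + 7²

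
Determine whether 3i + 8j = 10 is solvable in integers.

Step 1: Compute gcd(3, 8).
gcd(3, 8) = 1

Step 2: Check divisibility.
Does 1 divide 10? 10 = 1 x 10, so yes.

By the theorem on linear Diophantine equations, 3i + 8j = 10 has integer solutions if and only if gcd(3, 8) divides 10. Since 1 | 10, solutions exist.

Yes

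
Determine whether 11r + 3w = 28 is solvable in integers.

Step 1: Compute gcd(11, 3).
gcd(11, 3) = 1

Step 2: Check divisibility.
Does 1 divide 28? 28 = 1 x 28, so yes.

By the theorem on linear Diophantine equations, 11r + 3w = 28 has integer solutions if and only if gcd(11, 3) divides 28. Since 1 | 28, solutions exist.

Yes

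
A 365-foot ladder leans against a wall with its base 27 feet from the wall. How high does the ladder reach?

The ladder, wall, and ground form a right triangle with hypotenuse 365 and one leg 27.
By the Pythagorean theorem: h² = 365² - 27² = 133225 - 729 = 132496
h = √132496 = 364 feet

364 feet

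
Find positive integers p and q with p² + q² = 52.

We need to find integers p, q > 0 such that p² + q² = 52.
Trying p = 4: q² = 52 - 4² = 52 - 16 = 36
q = 6
Check: 4² + 6² = 16 + 36 = 52 ✓

52 = 4² + 6²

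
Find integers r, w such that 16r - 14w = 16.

Step 1: Check solvability.
gcd(16, 14) = 2
Since 2 divides 16, solutions exist.

Step 2: Apply extended Euclidean algorithm to find gcd.
We find integers such that 16*x0 + 14*y0 = 2

Step 3: Scale the particular solution.
Multiply by 16/2 = 8:
r = 8, w = 8

Step 4: Verify.
16*(8) - 14*(8) = 16 = 16 ✓

r = 8, w = 8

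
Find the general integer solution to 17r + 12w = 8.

Step 1: Compute gcd(17, 12) = 1.
Since 1 divides 8, solutions exist.

Step 2: Find a particular solution using extended Euclidean algorithm.
We get r₀ = 40, w₀ = -56.
Check: 17*40 + 12*-56 = 8 = 8 ✓

Step 3: Write the general solution.
r = 40 + (12/1)t = 40 + 12t
w = -56 - (17/1)t = -56 - 17t
for any integer t.

r = 40 + 12t, w = -56 - 17t for integer t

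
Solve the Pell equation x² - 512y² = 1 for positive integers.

We seek the smallest positive integers (x, y) with x² - 512y² = 1, i.e., x² = 512y² + 1.
Try successive y values:
y = 1: x² = 512·1² + 1 = 513, not a perfect square
y = 2: x² = 512·2² + 1 = 2049, not a perfect square
y = 3: x² = 512·3² + 1 = 4609, not a perfect square
... continuing the search (or via continued fractions) ...
y = 29427: x² = 512·29427² + 1 = 443365544449, x = 665857 ✓

Verify: 665857² - 512·29427² = 443365544449 - 443365544448 = 1 ✓

x = 665857, y = 29427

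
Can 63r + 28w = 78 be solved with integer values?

Step 1: Compute gcd(63, 28).
gcd(63, 28) = 7

Step 2: Check divisibility.
Does 7 divide 78? 78 = 7 x 11 + 1, so no.

By the theorem on linear Diophantine equations, 63r + 28w = 78 has integer solutions if and only if gcd(63, 28) divides 78. Since 7 does not divide 78, no solutions exist.

No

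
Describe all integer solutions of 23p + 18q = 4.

Step 1: Compute gcd(23, 18) = 1.
Since 1 divides 4, solutions exist.

Step 2: Find a particular solution using extended Euclidean algorithm.
We get p₀ = -28, q₀ = 36.
Check: 23*-28 + 18*36 = 4 = 4 ✓

Step 3: Write the general solution.
p = -28 + (18/1)t = -28 + 18t
q = 36 - (23/1)t = 36 - 23t
for any integer t.

p = -28 + 18t, q = 36 - 23t for integer t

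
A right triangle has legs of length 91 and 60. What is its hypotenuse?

c² = a² + b² = 91² + 60² = 8281 + 3600 = 11881
c = 109

109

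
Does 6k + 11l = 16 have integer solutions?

Step 1: Compute gcd(6, 11).
gcd(6, 11) = 1

Step 2: Check divisibility.
Does 1 divide 16? 16 = 1 x 16, so yes.

By the theorem on linear Diophantine equations, 6k + 11l = 16 has integer solutions if and only if gcd(6, 11) divides 16. Since 1 | 16, solutions exist.

Yes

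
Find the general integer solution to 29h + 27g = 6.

Step 1: Compute gcd(29, 27) = 1.
Since 1 divides 6, solutions exist.

Step 2: Find a particular solution using extended Euclidean algorithm.
We get h₀ = -78, g₀ = 84.
Check: 29*-78 + 27*84 = 6 = 6 ✓

Step 3: Write the general solution.
h = -78 + (27/1)t = -78 + 27t
g = 84 - (29/1)t = 84 - 29t
for any integer t.

h = -78 + 27t, g = 84 - 29t for integer t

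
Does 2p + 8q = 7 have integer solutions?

Step 1: Compute gcd(2, 8).
gcd(2, 8) = 2

Step 2: Check divisibility.
Does 2 divide 7? 7 = 2 x 3 + 1, so no.

By the theorem on linear Diophantine equations, 2p + 8q = 7 has integer solutions if and only if gcd(2, 8) divides 7. Since 2 does not divide 7, no solutions exist.

No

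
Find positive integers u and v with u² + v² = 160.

We need to find integers u, v > 0 such that u² + v² = 160.
Trying u = 4: v² = 160 - 4² = 160 - 16 = 144
v = 12
Check: 4² + 12² = 16 + 144 = 160 ✓

160 = 4² + 12²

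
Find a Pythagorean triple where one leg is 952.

We need the other leg and hypotenuse such that 952² + x² = c².
Take x = 495, c = 1073: 952² + 495² = 906304 + 245025 = 1151329 = 1073² ✓
Triple: (495, 952, 1073)

(495, 952, 1073)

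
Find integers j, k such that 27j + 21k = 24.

Step 1: Check solvability.
gcd(27, 21) = 3
Since 3 divides 24, solutions exist.

Step 2: Apply extended Euclidean algorithm to find gcd.
We find integers such that 27*x0 + 21*y0 = 3

Step 3: Scale the particular solution.
Multiply by 24/3 = 8:
j = -24, k = 32

Step 4: Verify.
27*(-24) + 21*(32) = 24 = 24 ✓

j = -24, k = 32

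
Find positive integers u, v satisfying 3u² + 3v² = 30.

Try small values of u and check whether (30 - 3u²)/3 is a perfect square.
u = 3: 3·3² = 27, so 3v² = 30 - 27 = 3, giving v² = 1, v = 1.
Check: 3·3² + 3·1² = 27 + 3 = 30 ✓

u = 3, v = 1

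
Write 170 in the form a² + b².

We need to find integers a, b > 0 such that a² + b² = 170.
Trying a = 1: b² = 170 - 1² = 170 - 1 = 169
b = 13
Check: 1² + 13² = 1 + 169 = 170 ✓

170 = 1² + 13²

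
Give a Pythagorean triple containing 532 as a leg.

We need the other leg and hypotenuse such that 532² + x² = c².
Take x = 165, c = 557: 532² + 165² = 283024 + 27225 = 310249 = 557² ✓
Triple: (165, 532, 557)

(165, 532, 557)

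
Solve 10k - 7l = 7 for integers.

Step 1: Check solvability.
gcd(10, 7) = 1
Since 1 divides 7, solutions exist.

Step 2: Apply extended Euclidean algorithm to find gcd.
We find integers such that 10*x0 + 7*y0 = 1

Step 3: Scale the particular solution.
Multiply by 7/1 = 7:
k = -14, l = -21

Step 4: Verify.
10*(-14) - 7*(-21) = 7 = 7 ✓

k = -14, l = -21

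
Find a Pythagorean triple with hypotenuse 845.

We need a² + b² = 845² = 714025.
Trying: 837² + 116² = 700569 + 13456 = 714025 ✓

(837, 116, 845)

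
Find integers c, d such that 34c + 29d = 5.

Step 1: Check solvability.
gcd(34, 29) = 1
Since 1 divides 5, solutions exist.

Step 2: Apply extended Euclidean algorithm to find gcd.
We find integers such that 34*x0 + 29*y0 = 1

Step 3: Scale the particular solution.
Multiply by 5/1 = 5:
c = 30, d = -35

Step 4: Verify.
34*(30) + 29*(-35) = 5 = 5 ✓

c = 30, d = -35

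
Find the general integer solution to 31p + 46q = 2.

Step 1: Compute gcd(31, 46) = 1.
Since 1 divides 2, solutions exist.

Step 2: Find a particular solution using extended Euclidean algorithm.
We get p₀ = 6, q₀ = -4.
Check: 31*6 + 46*-4 = 2 = 2 ✓

Step 3: Write the general solution.
p = 6 + (46/1)t = 6 + 46t
q = -4 - (31/1)t = -4 - 31t
for any integer t.

p = 6 + 46t, q = -4 - 31t for integer t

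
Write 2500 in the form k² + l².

We need to find integers k, l > 0 such that k² + l² = 2500.
Trying k = 14: l² = 2500 - 14² = 2500 - 196 = 2304
l = 48
Check: 14² + 48² = 196 + 2304 = 2500 ✓

2500 = 14² + 48²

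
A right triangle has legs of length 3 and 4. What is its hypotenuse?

c² = a² + b² = 3² + 4² = 9 + 16 = 25
c = 5

5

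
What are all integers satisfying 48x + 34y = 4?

Step 1: Compute gcd(48, 34) = 2.
Since 2 divides 4, solutions exist.

Step 2: Find a particular solution using extended Euclidean algorithm.
We get x₀ = 10, y₀ = -14.
Check: 48*10 + 34*-14 = 4 = 4 ✓

Step 3: Write the general solution.
x = 10 + (34/2)t = 10 + 17t
y = -14 - (48/2)t = -14 - 24t
for any integer t.

x = 10 + 17t, y = -14 - 24t for integer t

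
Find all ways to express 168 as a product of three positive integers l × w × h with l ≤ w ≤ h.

Iterate l from 1 to ⌊168^(1/3)⌋. For each l dividing 168, iterate w ≥ l with w dividing 168/l, and set h = 168/(l·w).
Triples found (16): (1×1×168), (1×2×84), (1×3×56), (1×4×42), (1×6×28), (1×7×24), (1×8×21), (1×12×14), (2×2×42), (2×3×28), (2×4×21), (2×6×14), (2×7×12), (3×4×14), (3×7×8), (4×6×7)

(1×1×168), (1×2×84), (1×3×56), (1×4×42), (1×6×28), (1×7×24), (1×8×21), (1×12×14), (2×2×42), (2×3×28), (2×4×21), (2×6×14), (2×7×12), (3×4×14), (3×7×8), (4×6×7)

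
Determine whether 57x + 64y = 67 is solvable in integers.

Step 1: Compute gcd(57, 64).
gcd(57, 64) = 1

Step 2: Check divisibility.
Does 1 divide 67? 67 = 1 x 67, so yes.

By the theorem on linear Diophantine equations, 57x + 64y = 67 has integer solutions if and only if gcd(57, 64) divides 67. Since 1 | 67, solutions exist.

Yes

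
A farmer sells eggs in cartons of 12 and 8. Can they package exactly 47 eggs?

We need non-negative a, b with 12a + 8b = 47.
gcd(12, 8) = 4, and 4 does not divide 47.
No integer solutions exist.

No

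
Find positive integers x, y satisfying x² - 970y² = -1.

We need x² = 970y² - 1. Try successive y:
y = 1: x² = 970·1² - 1 = 969, not a perfect square
y = 2: x² = 970·2² - 1 = 3879, not a perfect square
y = 3: x² = 970·3² - 1 = 8729, not a perfect square
...
y = 10537: x² = 970·10537² - 1 = 107697517929 = 328173² ✓
Check: 328173² - 970·10537² = 107697517929 - 107697517930 = -1 ✓

x = 328173, y = 10537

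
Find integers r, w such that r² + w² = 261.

We need to find integers r, w > 0 such that r² + w² = 261.
Trying r = 6: w² = 261 - 6² = 261 - 36 = 225
w = 15
Check: 6² + 15² = 36 + 225 = 261 ✓

261 = 6² + 15²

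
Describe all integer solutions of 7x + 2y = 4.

Step 1: Compute gcd(7, 2) = 1.
Since 1 divides 4, solutions exist.

Step 2: Find a particular solution using extended Euclidean algorithm.
We get x₀ = 4, y₀ = -12.
Check: 7*4 + 2*-12 = 4 = 4 ✓

Step 3: Write the general solution.
x = 4 + (2/1)t = 4 + 2t
y = -12 - (7/1)t = -12 - 7t
for any integer t.

x = 4 + 2t, y = -12 - 7t for integer t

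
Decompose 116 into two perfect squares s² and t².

We need to find integers s, t > 0 such that s² + t² = 116.
Trying s = 4: t² = 116 - 4² = 116 - 16 = 100
t = 10
Check: 4² + 10² = 16 + 100 = 116 ✓

116 = 4² + 10²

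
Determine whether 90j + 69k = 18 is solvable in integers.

Step 1: Compute gcd(90, 69).
gcd(90, 69) = 3

Step 2: Check divisibility.
Does 3 divide 18? 18 = 3 x 6, so yes.

By the theorem on linear Diophantine equations, 90j + 69k = 18 has integer solutions if and only if gcd(90, 69) divides 18. Since 3 | 18, solutions exist.

Yes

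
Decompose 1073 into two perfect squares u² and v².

We need to find integers u, v > 0 such that u² + v² = 1073.
Trying u = 7: v² = 1073 - 7² = 1073 - 49 = 1024
v = 32
Check: 7² + 32² = 49 + 1024 = 1073 ✓

1073 = 7² + 32²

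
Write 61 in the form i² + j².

We need to find integers i, j > 0 such that i² + j² = 61.
Trying i = 5: j² = 61 - 5² = 61 - 25 = 36
j = 6
Check: 5² + 6² = 25 + 36 = 61 ✓

61 = 5² + 6²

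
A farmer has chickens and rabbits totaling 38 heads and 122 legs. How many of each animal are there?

Let c = chickens, r = rabbits.
Heads: c + r = 38
Legs: 2c + 4r = 122
From the first equation, c = 38 - r. Substitute:
2(38 - r) + 4r = 122
76 + 2r = 122
r = (122 - 76)/2 = 23
c = 38 - 23 = 15

Chickens: 15, Rabbits: 23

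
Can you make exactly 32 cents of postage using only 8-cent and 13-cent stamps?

We need non-negative x, y with 8x + 13y = 32.
gcd(8, 13) = 1 divides 32, so integer solutions exist.
Search for a non-negative one: x = 4 gives 13y = 32 - 32 = 0, so y = 0.
Check: 8·4 + 13·0 = 32 ✓

Yes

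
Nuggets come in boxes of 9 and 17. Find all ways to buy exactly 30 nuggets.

We need non-negative integers (x, y) with 9x + 17y = 30.
For each x in 0..3, check if 30 - 9x is a non-negative multiple of 17.
No x yields an integer y ≥ 0.

No solution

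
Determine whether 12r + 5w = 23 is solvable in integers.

Step 1: Compute gcd(12, 5).
gcd(12, 5) = 1

Step 2: Check divisibility.
Does 1 divide 23? 23 = 1 x 23, so yes.

By the theorem on linear Diophantine equations, 12r + 5w = 23 has integer solutions if and only if gcd(12, 5) divides 23. Since 1 | 23, solutions exist.

Yes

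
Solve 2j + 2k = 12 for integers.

Step 1: Check solvability.
gcd(2, 2) = 2
Since 2 divides 12, solutions exist.

Step 2: Apply extended Euclidean algorithm to find gcd.
We find integers such that 2*x0 + 2*y0 = 2

Step 3: Scale the particular solution.
Multiply by 12/2 = 6:
j = 0, k = 6

Step 4: Verify.
2*(0) + 2*(6) = 12 = 12 ✓

j = 0, k = 6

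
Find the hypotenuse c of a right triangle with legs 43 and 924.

c² = a² + b² = 43² + 924² = 1849 + 853776 = 855625
c = sqrt(855625) = 925

925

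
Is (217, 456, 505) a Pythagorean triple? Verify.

Compute a² + b² = 217² + 456² = 47089 + 207936 = 255025
Compute c² = 505² = 255025
Since 255025 = 255025, confirmed.

Yes, it is a Pythagorean triple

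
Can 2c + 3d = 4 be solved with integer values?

Step 1: Compute gcd(2, 3).
gcd(2, 3) = 1

Step 2: Check divisibility.
Does 1 divide 4? 4 = 1 x 4, so yes.

By the theorem on linear Diophantine equations, 2c + 3d = 4 has integer solutions if and only if gcd(2, 3) divides 4. Since 1 | 4, solutions exist.

Yes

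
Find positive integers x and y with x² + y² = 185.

We need to find integers x, y > 0 such that x² + y² = 185.
Trying x = 4: y² = 185 - 4² = 185 - 16 = 169
y = 13
Check: 4² + 13² = 16 + 169 = 185 ✓

185 = 4² + 13²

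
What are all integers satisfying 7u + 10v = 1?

Step 1: Compute gcd(7, 10) = 1.
Since 1 divides 1, solutions exist.

Step 2: Find a particular solution using extended Euclidean algorithm.
We get u₀ = 3, v₀ = -2.
Check: 7*3 + 10*-2 = 1 = 1 ✓

Step 3: Write the general solution.
u = 3 + (10/1)t = 3 + 10t
v = -2 - (7/1)t = -2 - 7t
for any integer t.

u = 3 + 10t, v = -2 - 7t for integer t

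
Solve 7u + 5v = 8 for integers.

Step 1: Check solvability.
gcd(7, 5) = 1
Since 1 divides 8, solutions exist.

Step 2: Apply extended Euclidean algorithm to find gcd.
We find integers such that 7*x0 + 5*y0 = 1

Step 3: Scale the particular solution.
Multiply by 8/1 = 8:
u = -16, v = 24

Step 4: Verify.
7*(-16) + 5*(24) = 8 = 8 ✓

u = -16, v = 24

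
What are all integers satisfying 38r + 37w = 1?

Step 1: Compute gcd(38, 37) = 1.
Since 1 divides 1, solutions exist.

Step 2: Find a particular solution using extended Euclidean algorithm.
We get r₀ = 1, w₀ = -1.
Check: 38*1 + 37*-1 = 1 = 1 ✓

Step 3: Write the general solution.
r = 1 + (37/1)t = 1 + 37t
w = -1 - (38/1)t = -1 - 38t
for any integer t.

r = 1 + 37t, w = -1 - 38t for integer t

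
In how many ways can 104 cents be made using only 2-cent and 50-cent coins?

We need non-negative integers (x, y) with 2x + 50y = 104.
For each x from 0 to 52, check if (104 - 2x) is a non-negative multiple of 50.
Solutions (x, y): (2,2), (27,1), (52,0)
Count: 3

3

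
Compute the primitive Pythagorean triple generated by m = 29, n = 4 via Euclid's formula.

a = m² - n² = 29² - 4² = 841 - 16 = 825
b = 2mn = 2·29·4 = 232
c = m² + n² = 841 + 16 = 857
Verify: 825² + 232² = 680625 + 53824 = 734449 = 857² ✓

(825, 232, 857)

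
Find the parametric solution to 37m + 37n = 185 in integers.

Step 1: Compute gcd(37, 37) = 37.
Since 37 divides 185, solutions exist.

Step 2: Find a particular solution using extended Euclidean algorithm.
We get m₀ = 0, n₀ = 5.
Check: 37*0 + 37*5 = 185 = 185 ✓

Step 3: Write the general solution.
m = 0 + (37/37)t = 0 + 1t
n = 5 - (37/37)t = 5 - 1t
for any integer t.

m = 0 + 1t, n = 5 - 1t for integer t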